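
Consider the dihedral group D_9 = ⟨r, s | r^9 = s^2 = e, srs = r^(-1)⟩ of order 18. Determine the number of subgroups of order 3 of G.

1

|G| = 18 and 3 | 18, so subgroups of order 3 are possible by Lagrange.
The subgroups of order 3 are: {e, r^3, r^6}.
So G has 1 subgroup of order 3.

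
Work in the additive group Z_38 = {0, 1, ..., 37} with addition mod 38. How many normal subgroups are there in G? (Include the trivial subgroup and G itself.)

4

G is abelian, so every subgroup is normal.
G has 4 subgroups in total, hence 4 normal subgroups.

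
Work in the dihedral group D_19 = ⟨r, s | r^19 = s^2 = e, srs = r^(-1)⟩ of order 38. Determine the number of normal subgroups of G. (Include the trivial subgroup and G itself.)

3

G has 22 subgroups. Checking conjugation-invariance by order — order 1: 1/1 normal; order 2: 0/19 normal; order 19: 1/1 normal; order 38: 1/1 normal.
Total normal subgroups: 3.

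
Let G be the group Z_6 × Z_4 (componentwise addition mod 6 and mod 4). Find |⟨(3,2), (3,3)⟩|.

|⟨(3,2)⟩| = 2 and |⟨(3,3)⟩| = 4, so |H| is a multiple of lcm(2, 4) = 4 and divides |G| = 24.
Closing under the operation: H = {(0,0), (0,1), (0,2), (0,3), (3,0), (3,1), (3,2), (3,3)}, so |H| = 8.

8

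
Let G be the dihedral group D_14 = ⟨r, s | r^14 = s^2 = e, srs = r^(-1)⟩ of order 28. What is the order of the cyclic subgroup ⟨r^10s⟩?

2

Computing powers of r^10s: the smallest k with (r^10s)^k = e is k = 2.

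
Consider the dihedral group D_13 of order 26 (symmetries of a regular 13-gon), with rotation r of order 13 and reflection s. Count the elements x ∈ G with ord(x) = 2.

Enumerating element orders in G gives 13 elements of order 2.

13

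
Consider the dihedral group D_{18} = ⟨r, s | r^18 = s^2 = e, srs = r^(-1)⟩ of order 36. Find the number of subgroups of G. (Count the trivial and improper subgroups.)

45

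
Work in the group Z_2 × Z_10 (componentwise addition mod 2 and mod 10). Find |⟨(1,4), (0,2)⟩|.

10

|⟨(1,4)⟩| = 10 and |⟨(0,2)⟩| = 5, so |H| is a multiple of lcm(10, 5) = 10 and divides |G| = 20.
Closing under the operation: H = {(0,0), (0,2), (0,4), (0,6), (0,8), (1,0), (1,2), (1,4), (1,6), (1,8)}, so |H| = 10.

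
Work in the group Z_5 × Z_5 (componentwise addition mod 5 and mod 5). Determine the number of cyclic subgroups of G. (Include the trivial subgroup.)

7

A cyclic subgroup of order d is generated by each of its φ(d) elements of order d, so the cyclic subgroups of order d number (#elements of order d)/φ(d).
Cyclic subgroups by order — order 1: 1; order 5: 6.
Total: 7.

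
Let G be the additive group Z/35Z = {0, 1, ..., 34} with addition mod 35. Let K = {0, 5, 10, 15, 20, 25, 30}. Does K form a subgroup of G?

Yes

|K| = 7 divides |G| = 35, consistent with Lagrange.
K contains the identity, every element's inverse is in K, and K is closed under +: it is a subgroup.
In fact K = ⟨20⟩.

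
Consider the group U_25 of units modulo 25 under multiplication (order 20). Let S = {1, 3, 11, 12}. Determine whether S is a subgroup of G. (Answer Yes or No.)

3 ∈ S but its inverse 17 ∉ S, so S is not a subgroup.

No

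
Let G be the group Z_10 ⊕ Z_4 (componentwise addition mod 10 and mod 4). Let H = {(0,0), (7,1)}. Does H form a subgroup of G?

No

(7,1) ∈ H but its inverse (3,3) ∉ H, so H is not a subgroup.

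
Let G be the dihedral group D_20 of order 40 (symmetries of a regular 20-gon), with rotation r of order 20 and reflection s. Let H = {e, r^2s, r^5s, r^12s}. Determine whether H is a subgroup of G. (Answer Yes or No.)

No

Closure fails: r^12s · r^2s = r^10 ∉ H. So H is not a subgroup.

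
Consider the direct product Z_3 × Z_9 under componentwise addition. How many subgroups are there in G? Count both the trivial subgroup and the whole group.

10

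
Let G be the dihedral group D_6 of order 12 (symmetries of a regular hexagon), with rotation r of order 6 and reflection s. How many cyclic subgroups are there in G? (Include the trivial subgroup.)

10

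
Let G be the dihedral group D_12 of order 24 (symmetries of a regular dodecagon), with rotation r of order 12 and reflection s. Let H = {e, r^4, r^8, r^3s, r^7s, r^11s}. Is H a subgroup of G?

|H| = 6 divides |G| = 24, consistent with Lagrange.
H contains the identity, every element's inverse is in H, and H is closed under ·: it is a subgroup.

Yes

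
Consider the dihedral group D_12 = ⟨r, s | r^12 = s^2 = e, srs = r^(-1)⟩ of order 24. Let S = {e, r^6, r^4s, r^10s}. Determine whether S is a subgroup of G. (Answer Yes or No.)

|S| = 4 divides |G| = 24, consistent with Lagrange.
S contains the identity, every element's inverse is in S, and S is closed under ·: it is a subgroup.

Yes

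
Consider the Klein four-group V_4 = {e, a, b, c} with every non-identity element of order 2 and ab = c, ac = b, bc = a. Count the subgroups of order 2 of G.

|G| = 4 and 2 | 4, so subgroups of order 2 are possible by Lagrange.
The subgroups of order 2 are: {e, a}; {e, b}; {e, c}.
So G has 3 subgroups of order 2.

3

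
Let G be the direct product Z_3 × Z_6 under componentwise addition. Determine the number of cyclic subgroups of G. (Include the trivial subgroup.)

A cyclic subgroup of order d is generated by each of its φ(d) elements of order d, so the cyclic subgroups of order d number (#elements of order d)/φ(d).
Cyclic subgroups by order — order 1: 1; order 2: 1; order 3: 4; order 6: 4.
Total: 10.

10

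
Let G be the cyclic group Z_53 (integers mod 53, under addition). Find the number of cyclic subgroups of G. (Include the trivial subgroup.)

2

Each element a generates a cyclic subgroup ⟨a⟩; distinct elements may generate the same one (a cyclic group of order d has φ(d) generators).
Cyclic subgroups by order — order 1: 1; order 53: 1.
Total: 2.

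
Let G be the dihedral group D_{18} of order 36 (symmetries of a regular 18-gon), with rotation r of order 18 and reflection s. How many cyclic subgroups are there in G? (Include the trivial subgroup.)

Each element a generates a cyclic subgroup ⟨a⟩; distinct elements may generate the same one (a cyclic group of order d has φ(d) generators).
Cyclic subgroups by order — order 1: 1; order 2: 19; order 3: 1; order 6: 1; order 9: 1; order 18: 1.
Total: 24.

24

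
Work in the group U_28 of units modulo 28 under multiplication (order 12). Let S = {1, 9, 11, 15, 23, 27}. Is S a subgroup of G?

9 ∈ S but its inverse 25 ∉ S, so S is not a subgroup.

No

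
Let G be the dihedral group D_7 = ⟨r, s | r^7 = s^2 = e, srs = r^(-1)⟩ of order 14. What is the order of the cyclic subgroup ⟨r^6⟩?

Computing powers of r^6: the smallest k with (r^6)^k = e is k = 7.

7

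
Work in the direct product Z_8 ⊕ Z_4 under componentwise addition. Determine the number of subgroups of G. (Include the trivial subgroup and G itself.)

22

|G| = 32, so by Lagrange every subgroup order divides 32. Divisors: 1, 2, 4, 8, 16, 32.
Subgroups by order — order 1: 1; order 2: 3; order 4: 7; order 8: 7; order 16: 3; order 32: 1.
Total: 1 + 3 + 7 + 7 + 3 + 1 = 22.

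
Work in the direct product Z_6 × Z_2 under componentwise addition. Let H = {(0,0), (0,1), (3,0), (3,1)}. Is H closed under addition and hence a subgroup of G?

Yes

|H| = 4 divides |G| = 12, consistent with Lagrange.
H contains the identity, every element's inverse is in H, and H is closed under +: it is a subgroup.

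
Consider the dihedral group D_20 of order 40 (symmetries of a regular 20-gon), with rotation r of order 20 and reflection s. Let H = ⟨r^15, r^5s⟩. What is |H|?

8

|⟨r^15⟩| = 4 and |⟨r^5s⟩| = 2, so |H| is a multiple of lcm(4, 2) = 4 and divides |G| = 40.
Closing under the operation: H = {e, r^5, r^10, r^15, s, r^5s, r^10s, r^15s}, so |H| = 8.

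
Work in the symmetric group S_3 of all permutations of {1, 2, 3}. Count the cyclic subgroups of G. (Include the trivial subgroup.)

5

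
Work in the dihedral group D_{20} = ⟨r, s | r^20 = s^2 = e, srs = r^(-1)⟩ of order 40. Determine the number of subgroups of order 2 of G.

21

|G| = 40 and 2 | 40, so subgroups of order 2 are possible by Lagrange.
The subgroups of order 2 are: {e, r^10}; {e, r^10s}; {e, r^11s}; {e, r^12s}; … (21 in all).
So G has 21 subgroups of order 2.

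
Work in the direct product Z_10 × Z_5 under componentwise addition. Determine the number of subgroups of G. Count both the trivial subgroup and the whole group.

|G| = 50, so by Lagrange every subgroup order divides 50. Divisors: 1, 2, 5, 10, 25, 50.
Subgroups by order — order 1: 1; order 2: 1; order 5: 6; order 10: 6; order 25: 1; order 50: 1.
Total: 1 + 1 + 6 + 6 + 1 + 1 = 16.

16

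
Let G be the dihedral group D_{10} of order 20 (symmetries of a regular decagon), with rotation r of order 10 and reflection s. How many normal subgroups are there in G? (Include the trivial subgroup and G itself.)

G has 22 subgroups. Checking conjugation-invariance by order — order 1: 1/1 normal; order 2: 1/11 normal; order 4: 0/5 normal; order 5: 1/1 normal; order 10: 3/3 normal; order 20: 1/1 normal.
Total normal subgroups: 7.

7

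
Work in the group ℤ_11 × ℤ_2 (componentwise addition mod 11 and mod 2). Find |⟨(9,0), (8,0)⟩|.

|⟨(9,0)⟩| = 11 and |⟨(8,0)⟩| = 11, so |H| is a multiple of lcm(11, 11) = 11 and divides |G| = 22.
Closing under the operation: H = {(0,0), (1,0), (2,0), (3,0), (4,0), (5,0), (6,0), (7,0), (8,0), (9,0), (10,0)}, so |H| = 11.

11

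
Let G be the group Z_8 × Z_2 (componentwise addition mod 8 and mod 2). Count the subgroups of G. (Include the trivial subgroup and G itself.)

11

|G| = 16, so by Lagrange every subgroup order divides 16. Divisors: 1, 2, 4, 8, 16.
Subgroups by order — order 1: 1; order 2: 3; order 4: 3; order 8: 3; order 16: 1.
Total: 1 + 3 + 3 + 3 + 1 = 11.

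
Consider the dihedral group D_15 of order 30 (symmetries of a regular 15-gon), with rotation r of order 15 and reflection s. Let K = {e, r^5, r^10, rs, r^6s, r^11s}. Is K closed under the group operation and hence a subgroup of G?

Yes

|K| = 6 divides |G| = 30, consistent with Lagrange.
K contains the identity, every element's inverse is in K, and K is closed under ·: it is a subgroup.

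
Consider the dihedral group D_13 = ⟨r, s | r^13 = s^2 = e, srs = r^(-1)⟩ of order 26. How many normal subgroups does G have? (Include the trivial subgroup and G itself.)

G has 16 subgroups. Checking conjugation-invariance by order — order 1: 1/1 normal; order 2: 0/13 normal; order 13: 1/1 normal; order 26: 1/1 normal.
Total normal subgroups: 3.

3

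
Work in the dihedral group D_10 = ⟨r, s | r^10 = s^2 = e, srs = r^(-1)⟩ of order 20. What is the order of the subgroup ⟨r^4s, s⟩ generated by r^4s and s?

10

|⟨r^4s⟩| = 2 and |⟨s⟩| = 2, so |H| is a multiple of lcm(2, 2) = 2 and divides |G| = 20.
Closing under the operation: H = {e, r^2, r^4, r^6, r^8, s, r^2s, r^4s, r^6s, r^8s}, so |H| = 10.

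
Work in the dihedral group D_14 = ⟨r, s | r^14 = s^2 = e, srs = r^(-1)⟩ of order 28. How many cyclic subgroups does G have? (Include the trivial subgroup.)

18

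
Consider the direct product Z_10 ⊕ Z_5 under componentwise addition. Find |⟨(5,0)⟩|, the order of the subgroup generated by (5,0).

The order of (5,0) in Z_10 × Z_5 is lcm(ord(5) in Z_10, ord(0) in Z_5).
ord(5) = 2 and ord(0) = 1, so |⟨(5,0)⟩| = lcm(2, 1) = 2.

2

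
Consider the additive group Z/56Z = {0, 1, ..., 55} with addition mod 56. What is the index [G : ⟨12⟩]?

4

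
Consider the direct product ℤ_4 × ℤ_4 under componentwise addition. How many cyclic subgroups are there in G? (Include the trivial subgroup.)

A cyclic subgroup of order d is generated by each of its φ(d) elements of order d, so the cyclic subgroups of order d number (#elements of order d)/φ(d).
Cyclic subgroups by order — order 1: 1; order 2: 3; order 4: 6.
Total: 10.

10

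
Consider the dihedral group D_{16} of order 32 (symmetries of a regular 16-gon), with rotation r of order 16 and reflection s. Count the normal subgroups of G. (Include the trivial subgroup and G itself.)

G has 36 subgroups. Checking conjugation-invariance by order — order 1: 1/1 normal; order 2: 1/17 normal; order 4: 1/9 normal; order 8: 1/5 normal; order 16: 3/3 normal; order 32: 1/1 normal.
Total normal subgroups: 8.

8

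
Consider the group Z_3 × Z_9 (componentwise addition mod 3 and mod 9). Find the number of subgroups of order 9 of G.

|G| = 27 and 9 | 27, so subgroups of order 9 are possible by Lagrange.
The subgroups of order 9 are: {(0,0), (0,1), (0,2), (0,3), (0,4), (0,5), (0,6), (0,7), (0,8)}; {(0,0), (0,3), (0,6), (1,0), (1,3), (1,6), (2,0), (2,3), (2,6)}; {(0,0), (0,3), (0,6), (1,1), (1,4), (1,7), (2,2), (2,5), (2,8)}; {(0,0), (0,3), (0,6), (1,2), (1,5), (1,8), (2,1), (2,4), (2,7)}.
So G has 4 subgroups of order 9.

4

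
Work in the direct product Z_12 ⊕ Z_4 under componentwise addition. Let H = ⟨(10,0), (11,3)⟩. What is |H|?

|⟨(10,0)⟩| = 6 and |⟨(11,3)⟩| = 12, so |H| is a multiple of lcm(6, 12) = 12 and divides |G| = 48.
Closing under the operation: H = {(0,0), (0,2), (1,1), (1,3), (2,0), (2,2), (3,1), (3,3), (4,0), (4,2), (5,1), (5,3), (6,0), (6,2), (7,1), (7,3), (8,0), (8,2), (9,1), (9,3), (10,0), (10,2), (11,1), (11,3)}, so |H| = 24.

24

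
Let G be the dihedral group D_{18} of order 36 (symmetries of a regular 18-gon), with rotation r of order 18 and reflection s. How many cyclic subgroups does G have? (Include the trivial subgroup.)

Group the elements of G by the cyclic subgroup they generate; each cyclic subgroup of order d accounts for φ(d) elements.
Cyclic subgroups by order — order 1: 1; order 2: 19; order 3: 1; order 6: 1; order 9: 1; order 18: 1.
Total: 24.

24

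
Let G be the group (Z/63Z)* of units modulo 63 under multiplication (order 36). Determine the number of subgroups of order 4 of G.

|G| = 36 and 4 | 36, so subgroups of order 4 are possible by Lagrange.
The subgroups of order 4 are: {1, 8, 55, 62}.
So G has 1 subgroup of order 4.

1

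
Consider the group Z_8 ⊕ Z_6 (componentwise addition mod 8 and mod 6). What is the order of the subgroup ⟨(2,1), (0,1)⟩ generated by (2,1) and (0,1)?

|⟨(2,1)⟩| = 12 and |⟨(0,1)⟩| = 6, so |H| is a multiple of lcm(12, 6) = 12 and divides |G| = 48.
Closing under the operation: H = {(0,0), (0,1), (0,2), (0,3), (0,4), (0,5), (2,0), (2,1), (2,2), (2,3), (2,4), (2,5), (4,0), (4,1), (4,2), (4,3), (4,4), (4,5), (6,0), (6,1), (6,2), (6,3), (6,4), (6,5)}, so |H| = 24.

24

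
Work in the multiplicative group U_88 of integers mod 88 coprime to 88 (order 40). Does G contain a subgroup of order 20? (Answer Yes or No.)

20 | 40. A subgroup of order 20 is {1, 9, 13, 15, 19, 21, 23, 25, 29, 31, 35, 43, 47, 49, 51, 61, 71, 81, 83, 85}.

Yes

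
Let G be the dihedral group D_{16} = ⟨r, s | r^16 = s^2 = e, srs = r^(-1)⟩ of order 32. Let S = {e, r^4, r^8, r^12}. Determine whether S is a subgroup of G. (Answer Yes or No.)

Yes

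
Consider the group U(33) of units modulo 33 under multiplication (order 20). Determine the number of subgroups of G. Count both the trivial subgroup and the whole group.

|G| = 20, so by Lagrange every subgroup order divides 20. Divisors: 1, 2, 4, 5, 10, 20.
Subgroups by order — order 1: 1; order 2: 3; order 4: 1; order 5: 1; order 10: 3; order 20: 1.
Total: 1 + 3 + 1 + 1 + 3 + 1 = 10.

10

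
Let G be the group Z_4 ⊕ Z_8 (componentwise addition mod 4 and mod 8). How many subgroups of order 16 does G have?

|G| = 32 and 16 | 32, so subgroups of order 16 are possible by Lagrange.
The subgroups of order 16 are: {(0,0), (0,1), (0,2), (0,3), (0,4), (0,5), (0,6), (0,7), (2,0), (2,1), (2,2), (2,3), (2,4), (2,5), (2,6), (2,7)}; {(0,0), (0,2), (0,4), (0,6), (1,0), (1,2), (1,4), (1,6), (2,0), (2,2), (2,4), (2,6), (3,0), (3,2), (3,4), (3,6)}; {(0,0), (0,2), (0,4), (0,6), (1,1), (1,3), (1,5), (1,7), (2,0), (2,2), (2,4), (2,6), (3,1), (3,3), (3,5), (3,7)}.
So G has 3 subgroups of order 16.

3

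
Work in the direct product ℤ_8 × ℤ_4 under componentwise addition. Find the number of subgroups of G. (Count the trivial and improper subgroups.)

|G| = 32, so by Lagrange every subgroup order divides 32. Divisors: 1, 2, 4, 8, 16, 32.
Subgroups by order — order 1: 1; order 2: 3; order 4: 7; order 8: 7; order 16: 3; order 32: 1.
Total: 1 + 3 + 7 + 7 + 3 + 1 = 22.

22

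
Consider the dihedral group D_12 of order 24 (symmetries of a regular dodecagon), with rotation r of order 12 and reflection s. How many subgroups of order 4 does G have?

7

|G| = 24 and 4 | 24, so subgroups of order 4 are possible by Lagrange.
The subgroups of order 4 are: {e, r^6, r^4s, r^10s}; {e, r^6, r^5s, r^11s}; {e, r^6, r^2s, r^8s}; {e, r^3, r^6, r^9}; … (7 in all).
So G has 7 subgroups of order 4.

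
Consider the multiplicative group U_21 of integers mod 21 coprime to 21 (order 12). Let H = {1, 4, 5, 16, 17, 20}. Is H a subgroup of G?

Yes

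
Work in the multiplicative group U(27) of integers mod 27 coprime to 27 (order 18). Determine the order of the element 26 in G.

2

Compute successive powers of 26 mod 27: 26, 1; 26^2 ≡ 1 (mod 27).
So |⟨26⟩| = 2.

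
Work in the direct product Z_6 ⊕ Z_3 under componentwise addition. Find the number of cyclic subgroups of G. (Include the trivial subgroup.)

10

Each element a generates a cyclic subgroup ⟨a⟩; distinct elements may generate the same one (a cyclic group of order d has φ(d) generators).
Cyclic subgroups by order — order 1: 1; order 2: 1; order 3: 4; order 6: 4.
Total: 10.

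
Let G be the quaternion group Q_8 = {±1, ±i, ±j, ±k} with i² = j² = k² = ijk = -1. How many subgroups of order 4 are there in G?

|G| = 8 and 4 | 8, so subgroups of order 4 are possible by Lagrange.
The subgroups of order 4 are: {1, -1, i, -i}; {1, -1, j, -j}; {1, -1, k, -k}.
So G has 3 subgroups of order 4.

3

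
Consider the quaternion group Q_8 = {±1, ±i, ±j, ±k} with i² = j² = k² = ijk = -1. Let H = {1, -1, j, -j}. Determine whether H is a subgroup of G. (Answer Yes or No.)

|H| = 4 divides |G| = 8, consistent with Lagrange.
H contains the identity, every element's inverse is in H, and H is closed under ·: it is a subgroup.
In fact H = ⟨j⟩.

Yes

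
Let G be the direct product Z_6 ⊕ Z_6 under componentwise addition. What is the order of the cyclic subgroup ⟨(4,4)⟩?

3

The order of (4,4) in Z_6 × Z_6 is lcm(ord(4) in Z_6, ord(4) in Z_6).
ord(4) = 3 and ord(4) = 3, so |⟨(4,4)⟩| = lcm(3, 3) = 3.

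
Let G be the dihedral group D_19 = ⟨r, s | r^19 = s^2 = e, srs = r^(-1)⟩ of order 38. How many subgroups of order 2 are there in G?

|G| = 38 and 2 | 38, so subgroups of order 2 are possible by Lagrange.
The subgroups of order 2 are: {e, r^10s}; {e, r^11s}; {e, r^12s}; {e, r^13s}; … (19 in all).
So G has 19 subgroups of order 2.

19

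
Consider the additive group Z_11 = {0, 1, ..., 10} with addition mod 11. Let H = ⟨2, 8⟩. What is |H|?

11

|⟨2⟩| = 11 and |⟨8⟩| = 11, so |H| is a multiple of lcm(11, 11) = 11 and divides |G| = 11.
Closing {2, 8} under the group operation gives all of G, so |H| = 11.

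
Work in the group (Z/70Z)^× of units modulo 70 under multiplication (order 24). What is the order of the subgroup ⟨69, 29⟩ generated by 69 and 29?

4

|⟨69⟩| = 2 and |⟨29⟩| = 2, so |H| is a multiple of lcm(2, 2) = 2 and divides |G| = 24.
Closing under the operation: H = {1, 29, 41, 69}, so |H| = 4.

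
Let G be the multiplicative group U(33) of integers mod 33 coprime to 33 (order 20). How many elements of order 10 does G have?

Enumerating element orders in G gives 12 elements of order 10.

12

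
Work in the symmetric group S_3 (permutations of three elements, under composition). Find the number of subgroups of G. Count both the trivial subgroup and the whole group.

6

|G| = 6, so by Lagrange every subgroup order divides 6. Divisors: 1, 2, 3, 6.
Subgroups by order — order 1: 1; order 2: 3; order 3: 1; order 6: 1.
Total: 1 + 3 + 1 + 1 = 6.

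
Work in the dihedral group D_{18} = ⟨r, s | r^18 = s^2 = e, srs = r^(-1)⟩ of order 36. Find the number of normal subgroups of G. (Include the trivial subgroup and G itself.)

9

G has 45 subgroups. Checking conjugation-invariance by order — order 1: 1/1 normal; order 2: 1/19 normal; order 3: 1/1 normal; order 4: 0/9 normal; order 6: 1/7 normal; order 9: 1/1 normal; order 12: 0/3 normal; order 18: 3/3 normal; order 36: 1/1 normal.
Total normal subgroups: 9.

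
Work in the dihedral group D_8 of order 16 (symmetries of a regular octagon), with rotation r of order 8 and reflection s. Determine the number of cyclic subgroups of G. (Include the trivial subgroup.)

12

Group the elements of G by the cyclic subgroup they generate; each cyclic subgroup of order d accounts for φ(d) elements.
Cyclic subgroups by order — order 1: 1; order 2: 9; order 4: 1; order 8: 1.
Total: 12.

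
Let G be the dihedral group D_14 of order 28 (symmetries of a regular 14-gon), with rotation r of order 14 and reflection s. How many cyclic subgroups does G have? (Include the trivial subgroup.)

Group the elements of G by the cyclic subgroup they generate; each cyclic subgroup of order d accounts for φ(d) elements.
Cyclic subgroups by order — order 1: 1; order 2: 15; order 7: 1; order 14: 1.
Total: 18.

18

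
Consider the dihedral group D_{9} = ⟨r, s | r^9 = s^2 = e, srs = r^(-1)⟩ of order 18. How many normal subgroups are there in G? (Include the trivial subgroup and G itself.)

G has 16 subgroups. Checking conjugation-invariance by order — order 1: 1/1 normal; order 2: 0/9 normal; order 3: 1/1 normal; order 6: 0/3 normal; order 9: 1/1 normal; order 18: 1/1 normal.
Total normal subgroups: 4.

4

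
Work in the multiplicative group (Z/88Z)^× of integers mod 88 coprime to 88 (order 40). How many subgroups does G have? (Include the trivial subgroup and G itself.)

32

|G| = 40, so by Lagrange every subgroup order divides 40. Divisors: 1, 2, 4, 5, 8, 10, 20, 40.
Subgroups by order — order 1: 1; order 2: 7; order 4: 7; order 5: 1; order 8: 1; order 10: 7; order 20: 7; order 40: 1.
Total: 1 + 7 + 7 + 1 + 1 + 7 + 7 + 1 = 32.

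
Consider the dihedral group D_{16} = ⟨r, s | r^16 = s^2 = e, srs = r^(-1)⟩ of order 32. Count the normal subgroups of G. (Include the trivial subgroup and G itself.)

8

G has 36 subgroups. Checking conjugation-invariance by order — order 1: 1/1 normal; order 2: 1/17 normal; order 4: 1/9 normal; order 8: 1/5 normal; order 16: 3/3 normal; order 32: 1/1 normal.
Total normal subgroups: 8.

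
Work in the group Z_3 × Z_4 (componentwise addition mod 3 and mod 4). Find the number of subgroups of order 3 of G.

1

|G| = 12 and 3 | 12, so subgroups of order 3 are possible by Lagrange.
The subgroups of order 3 are: {(0,0), (1,0), (2,0)}.
So G has 1 subgroup of order 3.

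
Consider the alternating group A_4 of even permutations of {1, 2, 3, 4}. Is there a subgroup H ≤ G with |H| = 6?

No

6 | 12, so Lagrange does not rule it out; but checking all subgroups of G, none has order 6.
(A_4 is the standard example that the converse of Lagrange fails.)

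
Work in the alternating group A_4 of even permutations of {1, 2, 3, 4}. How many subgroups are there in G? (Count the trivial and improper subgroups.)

|G| = 12, so by Lagrange every subgroup order divides 12. Divisors: 1, 2, 3, 4, 6, 12.
Subgroups by order — order 1: 1; order 2: 3; order 3: 4; order 4: 1; order 6: 0; order 12: 1.
Total: 1 + 3 + 4 + 1 + 0 + 1 = 10.

10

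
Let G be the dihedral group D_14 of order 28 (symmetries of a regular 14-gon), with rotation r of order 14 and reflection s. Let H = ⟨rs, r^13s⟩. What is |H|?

14

|⟨rs⟩| = 2 and |⟨r^13s⟩| = 2, so |H| is a multiple of lcm(2, 2) = 2 and divides |G| = 28.
Closing under the operation: H = {e, r^2, r^4, r^6, r^8, r^10, r^12, rs, r^3s, r^5s, r^7s, r^9s, r^11s, r^13s}, so |H| = 14.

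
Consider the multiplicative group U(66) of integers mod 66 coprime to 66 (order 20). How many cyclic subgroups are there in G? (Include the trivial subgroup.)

Group the elements of G by the cyclic subgroup they generate; each cyclic subgroup of order d accounts for φ(d) elements.
Cyclic subgroups by order — order 1: 1; order 2: 3; order 5: 1; order 10: 3.
Total: 8.

8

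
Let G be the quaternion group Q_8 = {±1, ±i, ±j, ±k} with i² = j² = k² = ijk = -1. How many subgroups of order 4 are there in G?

|G| = 8 and 4 | 8, so subgroups of order 4 are possible by Lagrange.
The subgroups of order 4 are: {1, -1, i, -i}; {1, -1, j, -j}; {1, -1, k, -k}.
So G has 3 subgroups of order 4.

3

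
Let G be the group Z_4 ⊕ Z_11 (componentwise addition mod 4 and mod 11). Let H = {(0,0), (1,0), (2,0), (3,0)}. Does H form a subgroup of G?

Yes

|H| = 4 divides |G| = 44, consistent with Lagrange.
H contains the identity, every element's inverse is in H, and H is closed under +: it is a subgroup.
In fact H = ⟨(1,0)⟩.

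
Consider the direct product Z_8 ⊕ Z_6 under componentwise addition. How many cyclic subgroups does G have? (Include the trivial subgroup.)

16

Group the elements of G by the cyclic subgroup they generate; each cyclic subgroup of order d accounts for φ(d) elements.
Cyclic subgroups by order — order 1: 1; order 2: 3; order 3: 1; order 4: 2; order 6: 3; order 8: 2; order 12: 2; order 24: 2.
Total: 16.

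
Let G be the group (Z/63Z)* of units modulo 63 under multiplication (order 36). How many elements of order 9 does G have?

0

No element of G has order 9 (even though 9 | 36).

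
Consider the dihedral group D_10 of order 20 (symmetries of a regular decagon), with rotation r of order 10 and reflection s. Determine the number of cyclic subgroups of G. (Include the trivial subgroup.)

14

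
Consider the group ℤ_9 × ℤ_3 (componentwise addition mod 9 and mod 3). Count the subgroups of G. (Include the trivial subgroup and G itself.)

10

|G| = 27, so by Lagrange every subgroup order divides 27. Divisors: 1, 3, 9, 27.
Subgroups by order — order 1: 1; order 3: 4; order 9: 4; order 27: 1.
Total: 1 + 4 + 4 + 1 = 10.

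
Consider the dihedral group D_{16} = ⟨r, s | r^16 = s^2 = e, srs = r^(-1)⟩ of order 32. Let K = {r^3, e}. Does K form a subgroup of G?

No

r^3 ∈ K but its inverse r^13 ∉ K, so K is not a subgroup.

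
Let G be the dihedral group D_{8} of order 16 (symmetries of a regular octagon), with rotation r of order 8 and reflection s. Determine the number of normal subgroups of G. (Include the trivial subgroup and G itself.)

G has 19 subgroups. Checking conjugation-invariance by order — order 1: 1/1 normal; order 2: 1/9 normal; order 4: 1/5 normal; order 8: 3/3 normal; order 16: 1/1 normal.
Total normal subgroups: 7.

7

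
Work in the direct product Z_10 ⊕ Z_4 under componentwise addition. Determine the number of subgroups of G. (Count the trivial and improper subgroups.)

16

|G| = 40, so by Lagrange every subgroup order divides 40. Divisors: 1, 2, 4, 5, 8, 10, 20, 40.
Subgroups by order — order 1: 1; order 2: 3; order 4: 3; order 5: 1; order 8: 1; order 10: 3; order 20: 3; order 40: 1.
Total: 1 + 3 + 3 + 1 + 1 + 3 + 3 + 1 = 16.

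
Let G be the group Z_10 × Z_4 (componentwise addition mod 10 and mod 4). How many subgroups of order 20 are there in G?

3

|G| = 40 and 20 | 40, so subgroups of order 20 are possible by Lagrange.
The subgroups of order 20 are: {(0,0), (0,1), (0,2), (0,3), (2,0), (2,1), (2,2), (2,3), (4,0), (4,1), (4,2), (4,3), (6,0), (6,1), (6,2), (6,3), (8,0), (8,1), (8,2), (8,3)}; {(0,0), (0,2), (1,0), (1,2), (2,0), (2,2), (3,0), (3,2), (4,0), (4,2), (5,0), (5,2), (6,0), (6,2), (7,0), (7,2), (8,0), (8,2), (9,0), (9,2)}; {(0,0), (0,2), (1,1), (1,3), (2,0), (2,2), (3,1), (3,3), (4,0), (4,2), (5,1), (5,3), (6,0), (6,2), (7,1), (7,3), (8,0), (8,2), (9,1), (9,3)}.
So G has 3 subgroups of order 20.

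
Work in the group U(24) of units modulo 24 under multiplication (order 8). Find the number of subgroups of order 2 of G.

7

|G| = 8 and 2 | 8, so subgroups of order 2 are possible by Lagrange.
The subgroups of order 2 are: {1, 11}; {1, 13}; {1, 17}; {1, 19}; … (7 in all).
So G has 7 subgroups of order 2.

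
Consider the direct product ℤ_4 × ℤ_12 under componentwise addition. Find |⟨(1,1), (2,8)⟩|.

24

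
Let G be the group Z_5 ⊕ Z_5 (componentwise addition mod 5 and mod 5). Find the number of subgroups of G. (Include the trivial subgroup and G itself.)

|G| = 25, so by Lagrange every subgroup order divides 25. Divisors: 1, 5, 25.
Subgroups by order — order 1: 1; order 5: 6; order 25: 1.
Total: 1 + 6 + 1 = 8.

8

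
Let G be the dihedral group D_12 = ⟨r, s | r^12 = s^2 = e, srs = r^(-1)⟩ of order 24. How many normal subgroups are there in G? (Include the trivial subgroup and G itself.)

9

G has 34 subgroups. Checking conjugation-invariance by order — order 1: 1/1 normal; order 2: 1/13 normal; order 3: 1/1 normal; order 4: 1/7 normal; order 6: 1/5 normal; order 8: 0/3 normal; order 12: 3/3 normal; order 24: 1/1 normal.
Total normal subgroups: 9.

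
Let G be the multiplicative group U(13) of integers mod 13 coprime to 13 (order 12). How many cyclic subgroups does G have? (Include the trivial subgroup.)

Group the elements of G by the cyclic subgroup they generate; each cyclic subgroup of order d accounts for φ(d) elements.
Cyclic subgroups by order — order 1: 1; order 2: 1; order 3: 1; order 4: 1; order 6: 1; order 12: 1.
Total: 6.

6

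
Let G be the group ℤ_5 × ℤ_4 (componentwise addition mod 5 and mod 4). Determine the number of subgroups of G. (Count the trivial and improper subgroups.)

6

|G| = 20, so by Lagrange every subgroup order divides 20. Divisors: 1, 2, 4, 5, 10, 20.
Subgroups by order — order 1: 1; order 2: 1; order 4: 1; order 5: 1; order 10: 1; order 20: 1.
Total: 1 + 1 + 1 + 1 + 1 + 1 = 6.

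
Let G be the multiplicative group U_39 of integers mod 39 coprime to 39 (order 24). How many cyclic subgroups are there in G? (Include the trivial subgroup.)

A cyclic subgroup of order d is generated by each of its φ(d) elements of order d, so the cyclic subgroups of order d number (#elements of order d)/φ(d).
Cyclic subgroups by order — order 1: 1; order 2: 3; order 3: 1; order 4: 2; order 6: 3; order 12: 2.
Total: 12.

12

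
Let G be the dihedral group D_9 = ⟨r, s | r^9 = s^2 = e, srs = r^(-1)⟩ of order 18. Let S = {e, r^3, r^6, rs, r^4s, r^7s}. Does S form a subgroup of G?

Yes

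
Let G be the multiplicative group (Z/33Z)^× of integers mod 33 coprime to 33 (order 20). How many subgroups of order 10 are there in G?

|G| = 20 and 10 | 20, so subgroups of order 10 are possible by Lagrange.
The subgroups of order 10 are: {1, 4, 7, 10, 13, 16, 19, 25, 28, 31}; {1, 4, 5, 14, 16, 20, 23, 25, 26, 31}; {1, 2, 4, 8, 16, 17, 25, 29, 31, 32}.
So G has 3 subgroups of order 10.

3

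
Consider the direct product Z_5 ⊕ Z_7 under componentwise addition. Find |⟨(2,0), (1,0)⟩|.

5

|⟨(2,0)⟩| = 5 and |⟨(1,0)⟩| = 5, so |H| is a multiple of lcm(5, 5) = 5 and divides |G| = 35.
Closing under the operation: H = {(0,0), (1,0), (2,0), (3,0), (4,0)}, so |H| = 5.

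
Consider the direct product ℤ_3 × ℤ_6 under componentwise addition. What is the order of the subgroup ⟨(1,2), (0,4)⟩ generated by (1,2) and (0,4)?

|⟨(1,2)⟩| = 3 and |⟨(0,4)⟩| = 3, so |H| is a multiple of lcm(3, 3) = 3 and divides |G| = 18.
Closing under the operation: H = {(0,0), (0,2), (0,4), (1,0), (1,2), (1,4), (2,0), (2,2), (2,4)}, so |H| = 9.

9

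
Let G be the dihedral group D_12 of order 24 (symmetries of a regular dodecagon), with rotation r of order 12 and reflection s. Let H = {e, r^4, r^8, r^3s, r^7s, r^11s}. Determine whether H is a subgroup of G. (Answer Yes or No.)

Yes

|H| = 6 divides |G| = 24, consistent with Lagrange.
H contains the identity, every element's inverse is in H, and H is closed under ·: it is a subgroup.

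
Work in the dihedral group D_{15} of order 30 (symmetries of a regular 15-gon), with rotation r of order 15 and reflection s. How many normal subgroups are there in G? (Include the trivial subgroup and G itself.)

5

G has 28 subgroups. Checking conjugation-invariance by order — order 1: 1/1 normal; order 2: 0/15 normal; order 3: 1/1 normal; order 5: 1/1 normal; order 6: 0/5 normal; order 10: 0/3 normal; order 15: 1/1 normal; order 30: 1/1 normal.
Total normal subgroups: 5.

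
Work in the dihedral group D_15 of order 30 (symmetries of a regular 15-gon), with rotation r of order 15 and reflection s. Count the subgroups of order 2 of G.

|G| = 30 and 2 | 30, so subgroups of order 2 are possible by Lagrange.
The subgroups of order 2 are: {e, r^10s}; {e, r^11s}; {e, r^12s}; {e, r^13s}; … (15 in all).
So G has 15 subgroups of order 2.

15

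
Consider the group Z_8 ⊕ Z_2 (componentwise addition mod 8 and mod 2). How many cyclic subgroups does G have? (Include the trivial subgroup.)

A cyclic subgroup of order d is generated by each of its φ(d) elements of order d, so the cyclic subgroups of order d number (#elements of order d)/φ(d).
Cyclic subgroups by order — order 1: 1; order 2: 3; order 4: 2; order 8: 2.
Total: 8.

8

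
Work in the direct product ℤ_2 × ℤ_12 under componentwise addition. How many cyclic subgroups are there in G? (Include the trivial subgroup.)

Each element a generates a cyclic subgroup ⟨a⟩; distinct elements may generate the same one (a cyclic group of order d has φ(d) generators).
Cyclic subgroups by order — order 1: 1; order 2: 3; order 3: 1; order 4: 2; order 6: 3; order 12: 2.
Total: 12.

12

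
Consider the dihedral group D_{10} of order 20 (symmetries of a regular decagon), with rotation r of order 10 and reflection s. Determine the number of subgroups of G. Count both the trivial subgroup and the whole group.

|G| = 20, so by Lagrange every subgroup order divides 20. Divisors: 1, 2, 4, 5, 10, 20.
Subgroups by order — order 1: 1; order 2: 11; order 4: 5; order 5: 1; order 10: 3; order 20: 1.
Total: 1 + 11 + 5 + 1 + 3 + 1 = 22.

22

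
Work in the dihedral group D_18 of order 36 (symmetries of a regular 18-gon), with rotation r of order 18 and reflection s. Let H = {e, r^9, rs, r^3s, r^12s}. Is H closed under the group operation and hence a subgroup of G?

|H| = 5 does not divide |G| = 36, so by Lagrange H is not a subgroup.

No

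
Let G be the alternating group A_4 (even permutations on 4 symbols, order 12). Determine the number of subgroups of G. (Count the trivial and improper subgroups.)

10

|G| = 12, so by Lagrange every subgroup order divides 12. Divisors: 1, 2, 3, 4, 6, 12.
Subgroups by order — order 1: 1; order 2: 3; order 3: 4; order 4: 1; order 6: 0; order 12: 1.
Total: 1 + 3 + 4 + 1 + 0 + 1 = 10.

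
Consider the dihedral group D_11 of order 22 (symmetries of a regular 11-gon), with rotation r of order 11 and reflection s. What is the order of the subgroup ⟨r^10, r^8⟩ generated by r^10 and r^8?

11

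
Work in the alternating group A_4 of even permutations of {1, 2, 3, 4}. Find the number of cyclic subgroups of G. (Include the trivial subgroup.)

Each element a generates a cyclic subgroup ⟨a⟩; distinct elements may generate the same one (a cyclic group of order d has φ(d) generators).
Cyclic subgroups by order — order 1: 1; order 2: 3; order 3: 4.
Total: 8.

8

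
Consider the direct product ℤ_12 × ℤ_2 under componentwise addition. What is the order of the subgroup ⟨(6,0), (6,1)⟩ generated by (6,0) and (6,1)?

4

|⟨(6,0)⟩| = 2 and |⟨(6,1)⟩| = 2, so |H| is a multiple of lcm(2, 2) = 2 and divides |G| = 24.
Closing under the operation: H = {(0,0), (0,1), (6,0), (6,1)}, so |H| = 4.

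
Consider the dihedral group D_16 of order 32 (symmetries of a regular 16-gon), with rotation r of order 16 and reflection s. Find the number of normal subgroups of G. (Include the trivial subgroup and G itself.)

8

G has 36 subgroups. Checking conjugation-invariance by order — order 1: 1/1 normal; order 2: 1/17 normal; order 4: 1/9 normal; order 8: 1/5 normal; order 16: 3/3 normal; order 32: 1/1 normal.
Total normal subgroups: 8.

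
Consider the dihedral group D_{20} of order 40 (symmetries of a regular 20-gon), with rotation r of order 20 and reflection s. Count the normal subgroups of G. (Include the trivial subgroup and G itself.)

G has 48 subgroups. Checking conjugation-invariance by order — order 1: 1/1 normal; order 2: 1/21 normal; order 4: 1/11 normal; order 5: 1/1 normal; order 8: 0/5 normal; order 10: 1/5 normal; order 20: 3/3 normal; order 40: 1/1 normal.
Total normal subgroups: 9.

9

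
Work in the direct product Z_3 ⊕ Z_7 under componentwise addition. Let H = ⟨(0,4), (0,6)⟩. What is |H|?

7

|⟨(0,4)⟩| = 7 and |⟨(0,6)⟩| = 7, so |H| is a multiple of lcm(7, 7) = 7 and divides |G| = 21.
Closing under the operation: H = {(0,0), (0,1), (0,2), (0,3), (0,4), (0,5), (0,6)}, so |H| = 7.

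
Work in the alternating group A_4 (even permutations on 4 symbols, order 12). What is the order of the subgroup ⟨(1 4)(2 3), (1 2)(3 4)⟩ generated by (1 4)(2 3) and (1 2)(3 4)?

4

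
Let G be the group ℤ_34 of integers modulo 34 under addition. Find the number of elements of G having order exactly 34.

16

In a cyclic group of order 34, the number of elements of order d (for d | 34) is φ(d).
φ(34) = 16.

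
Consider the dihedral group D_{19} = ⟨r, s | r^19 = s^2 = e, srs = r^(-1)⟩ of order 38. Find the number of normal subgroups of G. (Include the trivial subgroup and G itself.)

G has 22 subgroups. Checking conjugation-invariance by order — order 1: 1/1 normal; order 2: 0/19 normal; order 19: 1/1 normal; order 38: 1/1 normal.
Total normal subgroups: 3.

3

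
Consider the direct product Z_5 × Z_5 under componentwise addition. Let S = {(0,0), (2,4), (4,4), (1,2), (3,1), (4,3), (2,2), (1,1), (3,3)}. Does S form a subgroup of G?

No

|S| = 9 does not divide |G| = 25, so by Lagrange S is not a subgroup.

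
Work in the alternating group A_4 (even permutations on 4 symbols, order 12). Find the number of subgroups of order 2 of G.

3

|G| = 12 and 2 | 12, so subgroups of order 2 are possible by Lagrange.
The subgroups of order 2 are: {e, (1 2)(3 4)}; {e, (1 3)(2 4)}; {e, (1 4)(2 3)}.
So G has 3 subgroups of order 2.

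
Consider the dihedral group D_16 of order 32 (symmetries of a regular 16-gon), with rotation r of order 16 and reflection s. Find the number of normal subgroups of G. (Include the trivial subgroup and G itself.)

G has 36 subgroups. Checking conjugation-invariance by order — order 1: 1/1 normal; order 2: 1/17 normal; order 4: 1/9 normal; order 8: 1/5 normal; order 16: 3/3 normal; order 32: 1/1 normal.
Total normal subgroups: 8.

8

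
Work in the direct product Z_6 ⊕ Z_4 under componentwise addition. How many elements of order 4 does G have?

4

An element (a,b) has order lcm(ord(a), ord(b)); count pairs with lcm equal to 4.
Enumerating gives 4 such elements.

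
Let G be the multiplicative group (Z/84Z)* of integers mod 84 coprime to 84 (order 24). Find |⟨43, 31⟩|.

|⟨43⟩| = 2 and |⟨31⟩| = 6, so |H| is a multiple of lcm(2, 6) = 6 and divides |G| = 24.
Closing under the operation: H = {1, 13, 19, 25, 31, 37, 43, 55, 61, 67, 73, 79}, so |H| = 12.

12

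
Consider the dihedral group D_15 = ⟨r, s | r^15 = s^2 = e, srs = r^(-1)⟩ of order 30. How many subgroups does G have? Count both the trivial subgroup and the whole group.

28

|G| = 30, so by Lagrange every subgroup order divides 30. Divisors: 1, 2, 3, 5, 6, 10, 15, 30.
Subgroups by order — order 1: 1; order 2: 15; order 3: 1; order 5: 1; order 6: 5; order 10: 3; order 15: 1; order 30: 1.
Total: 1 + 15 + 1 + 1 + 5 + 3 + 1 + 1 = 28.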